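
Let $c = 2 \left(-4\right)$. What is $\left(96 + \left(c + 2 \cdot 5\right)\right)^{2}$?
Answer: $9604$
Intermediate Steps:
$c = -8$
$\left(96 + \left(c + 2 \cdot 5\right)\right)^{2} = \left(96 + \left(-8 + 2 \cdot 5\right)\right)^{2} = \left(96 + \left(-8 + 10\right)\right)^{2} = \left(96 + 2\right)^{2} = 98^{2} = 9604$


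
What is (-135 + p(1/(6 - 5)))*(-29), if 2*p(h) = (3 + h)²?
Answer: 3683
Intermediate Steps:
p(h) = (3 + h)²/2
(-135 + p(1/(6 - 5)))*(-29) = (-135 + (3 + 1/(6 - 5))²/2)*(-29) = (-135 + (3 + 1/1)²/2)*(-29) = (-135 + (3 + 1)²/2)*(-29) = (-135 + (½)*4²)*(-29) = (-135 + (½)*16)*(-29) = (-135 + 8)*(-29) = -127*(-29) = 3683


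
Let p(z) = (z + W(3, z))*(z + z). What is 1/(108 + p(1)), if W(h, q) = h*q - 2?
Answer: 1/112 ≈ 0.0089286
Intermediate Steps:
W(h, q) = -2 + h*q
p(z) = 2*z*(-2 + 4*z) (p(z) = (z + (-2 + 3*z))*(z + z) = (-2 + 4*z)*(2*z) = 2*z*(-2 + 4*z))
1/(108 + p(1)) = 1/(108 + 4*1*(-1 + 2*1)) = 1/(108 + 4*1*(-1 + 2)) = 1/(108 + 4*1*1) = 1/(108 + 4) = 1/112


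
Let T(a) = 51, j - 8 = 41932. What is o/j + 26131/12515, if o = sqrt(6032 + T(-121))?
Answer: 26131/12515 + sqrt(6083)/41940 ≈ 2.0898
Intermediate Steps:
j = 41940 (j = 8 + 41932 = 41940)
o = sqrt(6083) (o = sqrt(6032 + 51) = sqrt(6083) ≈ 77.994)
o/j + 26131/12515 = sqrt(6083)/41940 + 26131/12515 = 26131/12515 + sqrt(6083)/41940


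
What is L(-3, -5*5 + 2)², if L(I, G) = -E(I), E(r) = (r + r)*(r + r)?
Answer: 1296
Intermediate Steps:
E(r) = 4*r² (E(r) = (2*r)*(2*r) = 4*r²)
L(I, G) = -4*I²
L(-3, -5*5 + 2)² = (-4*(-3)²)² = (-4*9)² = (-36)² = 1296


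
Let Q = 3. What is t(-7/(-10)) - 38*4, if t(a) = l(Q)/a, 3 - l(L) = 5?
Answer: -1084/7 ≈ -154.86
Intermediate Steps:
l(L) = -2 (l(L) = 3 - 1*5 = 3 - 5 = -2)
t(a) = -2/a
t(-7/(-10)) - 38*4 = -2/((-7/(-10))) - 38*4 = -2/((-7*(-⅒))) - 152 = -2/7/10 - 152 = -2*10/7 - 152 = -20/7 - 152 = -1084/7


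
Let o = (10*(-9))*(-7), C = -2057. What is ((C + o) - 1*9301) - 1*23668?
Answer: -34396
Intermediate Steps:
o = 630 (o = -90*(-7) = 630)
((C + o) - 1*9301) - 1*23668 = ((-2057 + 630) - 1*9301) - 1*23668 = (-1427 - 9301) - 23668 = -10728 - 23668 = -34396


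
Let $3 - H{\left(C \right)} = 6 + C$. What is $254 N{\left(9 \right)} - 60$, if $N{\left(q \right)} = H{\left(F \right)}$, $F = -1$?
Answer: $-568$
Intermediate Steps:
$H{\left(C \right)} = -3 - C$ ($H{\left(C \right)} = 3 - \left(6 + C\right) = -3 - C$)
$N{\left(q \right)} = -2$ ($N{\left(q \right)} = -3 - -1 = -3 + 1 = -2$)
$254 N{\left(9 \right)} - 60 = 254 \left(-2\right) - 60 = -508 - 60 = -568$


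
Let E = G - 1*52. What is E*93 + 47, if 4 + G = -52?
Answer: -9997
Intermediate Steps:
G = -56 (G = -4 - 52 = -56)
E = -108 (E = -56 - 1*52 = -56 - 52 = -108)
E*93 + 47 = -108*93 + 47 = -10044 + 47 = -9997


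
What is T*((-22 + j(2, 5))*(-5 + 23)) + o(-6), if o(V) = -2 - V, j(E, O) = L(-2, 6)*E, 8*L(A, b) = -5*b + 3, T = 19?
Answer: -19657/2 ≈ -9828.5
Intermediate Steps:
L(A, b) = 3/8 - 5*b/8 (L(A, b) = (-5*b + 3)/8 = (3 - 5*b)/8 = 3/8 - 5*b/8)
j(E, O) = -27*E/8 (j(E, O) = (3/8 - 5/8*6)*E = (3/8 - 15/4)*E = -27*E/8)
T*((-22 + j(2, 5))*(-5 + 23)) + o(-6) = 19*((-22 - 27/8*2)*(-5 + 23)) + (-2 - 1*(-6)) = 19*((-22 - 27/4)*18) + (-2 + 6) = 19*(-115/4*18) + 4 = 19*(-1035/2) + 4 = -19665/2 + 4 = -19657/2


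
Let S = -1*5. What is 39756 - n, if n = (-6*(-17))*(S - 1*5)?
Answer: 40776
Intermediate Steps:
S = -5
n = -1020 (n = (-6*(-17))*(-5 - 1*5) = 102*(-5 - 5) = 102*(-10) = -1020)
39756 - n = 39756 - 1*(-1020) = 39756 + 1020 = 40776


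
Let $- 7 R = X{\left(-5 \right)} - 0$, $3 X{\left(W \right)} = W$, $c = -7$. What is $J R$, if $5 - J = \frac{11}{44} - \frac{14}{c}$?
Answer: $\frac{55}{84} \approx 0.65476$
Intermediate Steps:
$X{\left(W \right)} = \frac{W}{3}$
$R = \frac{5}{21}$ ($R = - \frac{\frac{1}{3} \left(-5\right) - 0}{7} = - \frac{- \frac{5}{3} + 0}{7} = \left(- \frac{1}{7}\right) \left(- \frac{5}{3}\right) = \frac{5}{21} \approx 0.2381$)
$J = \frac{11}{4}$ ($J = 5 - \left(\frac{11}{44} - \frac{14}{-7}\right) = 5 - \left(11 \cdot \frac{1}{44} - -2\right) = 5 - \left(\frac{1}{4} + 2\right) = 5 - \frac{9}{4} = \frac{11}{4} \approx 2.75$)
$J R = \frac{11}{4} \cdot \frac{5}{21} = \frac{55}{84}$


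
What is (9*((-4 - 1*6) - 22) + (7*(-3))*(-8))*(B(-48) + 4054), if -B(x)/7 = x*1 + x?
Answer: -567120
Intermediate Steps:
B(x) = -14*x (B(x) = -7*(x*1 + x) = -7*(x + x) = -14*x)
(9*((-4 - 1*6) - 22) + (7*(-3))*(-8))*(B(-48) + 4054) = (9*((-4 - 1*6) - 22) + (7*(-3))*(-8))*(-14*(-48) + 4054) = (9*((-4 - 6) - 22) - 21*(-8))*(672 + 4054) = (9*(-10 - 22) + 168)*4726 = (9*(-32) + 168)*4726 = (-288 + 168)*4726 = -120*4726 = -567120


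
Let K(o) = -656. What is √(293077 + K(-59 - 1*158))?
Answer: √292421 ≈ 540.76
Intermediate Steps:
√(293077 + K(-59 - 1*158)) = √(293077 - 656) = √292421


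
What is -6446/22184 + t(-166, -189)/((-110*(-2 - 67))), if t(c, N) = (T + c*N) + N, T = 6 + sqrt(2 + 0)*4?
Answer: 53584667/14031380 + 2*sqrt(2)/3795 ≈ 3.8197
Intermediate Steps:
T = 6 + 4*sqrt(2) (T = 6 + sqrt(2)*4 = 6 + 4*sqrt(2) ≈ 11.657)
t(c, N) = 6 + N + 4*sqrt(2) + N*c (t(c, N) = ((6 + 4*sqrt(2)) + c*N) + N = ((6 + 4*sqrt(2)) + N*c) + N = (6 + 4*sqrt(2) + N*c) + N = 6 + N + 4*sqrt(2) + N*c)
-6446/22184 + t(-166, -189)/((-110*(-2 - 67))) = -6446/22184 + (6 - 189 + 4*sqrt(2) - 189*(-166))/((-110*(-2 - 67))) = -6446*1/22184 + (6 - 189 + 4*sqrt(2) + 31374)/((-110*(-69))) = -3223/11092 + (31191 + 4*sqrt(2))/7590 = -3223/11092 + (31191 + 4*sqrt(2))*(1/7590) = -3223/11092 + (10397/2530 + 2*sqrt(2)/3795) = 53584667/14031380 + 2*sqrt(2)/3795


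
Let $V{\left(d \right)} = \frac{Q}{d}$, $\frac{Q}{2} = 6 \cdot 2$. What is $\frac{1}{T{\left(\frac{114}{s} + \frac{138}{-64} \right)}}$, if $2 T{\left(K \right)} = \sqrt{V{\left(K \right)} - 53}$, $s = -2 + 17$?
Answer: $- \frac{2 i \sqrt{36863333}}{42323} \approx - 0.28691 i$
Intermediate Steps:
$s = 15$
$Q = 24$ ($Q = 2 \cdot 6 \cdot 2 = 2 \cdot 12 = 24$)
$V{\left(d \right)} = \frac{24}{d}$
$T{\left(K \right)} = \frac{\sqrt{-53 + \frac{24}{K}}}{2}$ ($T{\left(K \right)} = \frac{\sqrt{\frac{24}{K} - 53}}{2} = \frac{\sqrt{-53 + \frac{24}{K}}}{2}$)
$\frac{1}{T{\left(\frac{114}{s} + \frac{138}{-64} \right)}} = \frac{1}{\frac{1}{2} \sqrt{-53 + \frac{24}{\frac{114}{15} + \frac{138}{-64}}}} = \frac{1}{\frac{1}{2} \sqrt{-53 + \frac{24}{114 \cdot \frac{1}{15} + 138 \left(- \frac{1}{64}\right)}}} = \frac{1}{\frac{1}{2} \sqrt{-53 + \frac{24}{\frac{38}{5} - \frac{69}{32}}}} = \frac{1}{\frac{1}{2} \sqrt{-53 + \frac{24}{\frac{871}{160}}}} = \frac{1}{\frac{1}{2} \sqrt{-53 + 24 \cdot \frac{160}{871}}} = \frac{1}{\frac{1}{2} \sqrt{-53 + \frac{3840}{871}}} = \frac{1}{\frac{1}{2} \sqrt{- \frac{42323}{871}}} = \frac{1}{\frac{1}{2} \frac{i \sqrt{36863333}}{871}} = \frac{1}{\frac{1}{1742} i \sqrt{36863333}} = - \frac{2 i \sqrt{36863333}}{42323}$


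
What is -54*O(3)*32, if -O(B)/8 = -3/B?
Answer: -13824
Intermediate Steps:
O(B) = 24/B (O(B) = -(-24)/B = 24/B)
-54*O(3)*32 = -1296/3*32 = -54*8*32 = -432*32 = -13824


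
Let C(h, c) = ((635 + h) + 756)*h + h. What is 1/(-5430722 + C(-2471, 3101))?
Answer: -1/2764513 ≈ -3.6173e-7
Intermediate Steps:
C(h, c) = h + h*(1391 + h) (C(h, c) = (1391 + h)*h + h = h*(1391 + h) + h = h + h*(1391 + h))
1/(-5430722 + C(-2471, 3101)) = 1/(-5430722 - 2471*(1392 - 2471)) = 1/(-5430722 - 2471*(-1079)) = 1/(-5430722 + 2666209) = 1/(-2764513) = -1/2764513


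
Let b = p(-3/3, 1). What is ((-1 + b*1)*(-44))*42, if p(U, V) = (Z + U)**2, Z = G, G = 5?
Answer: -27720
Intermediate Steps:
Z = 5
p(U, V) = (5 + U)**2
b = 16 (b = (5 - 3/3)**2 = (5 - 3*1/3)**2 = (5 - 1)**2 = 4**2 = 16)
((-1 + b*1)*(-44))*42 = ((-1 + 16*1)*(-44))*42 = ((-1 + 16)*(-44))*42 = (15*(-44))*42 = -660*42 = -27720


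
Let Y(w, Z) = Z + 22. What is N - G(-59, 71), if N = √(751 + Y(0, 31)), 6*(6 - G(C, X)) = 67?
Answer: 31/6 + 2*√201 ≈ 33.522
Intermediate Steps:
G(C, X) = -31/6 (G(C, X) = 6 - ⅙*67 = 6 - 67/6 = -31/6)
Y(w, Z) = 22 + Z
N = 2*√201 (N = √(751 + (22 + 31)) = √(751 + 53) = √804 = 2*√201 ≈ 28.355)
N - G(-59, 71) = 2*√201 - 1*(-31/6) = 2*√201 + 31/6 = 31/6 + 2*√201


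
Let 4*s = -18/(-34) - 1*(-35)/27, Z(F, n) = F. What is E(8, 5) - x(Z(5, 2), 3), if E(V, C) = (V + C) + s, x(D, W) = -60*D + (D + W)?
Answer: 280409/918 ≈ 305.46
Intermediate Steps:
s = 419/918 (s = (-18/(-34) - 1*(-35)/27)/4 = (-18*(-1/34) + 35*(1/27))/4 = (9/17 + 35/27)/4 = (¼)*(838/459) = 419/918 ≈ 0.45643)
x(D, W) = W - 59*D
E(V, C) = 419/918 + C + V (E(V, C) = (V + C) + 419/918 = (C + V) + 419/918 = 419/918 + C + V)
E(8, 5) - x(Z(5, 2), 3) = (419/918 + 5 + 8) - (3 - 59*5) = 12353/918 - (3 - 295) = 12353/918 - 1*(-292) = 12353/918 + 292 = 280409/918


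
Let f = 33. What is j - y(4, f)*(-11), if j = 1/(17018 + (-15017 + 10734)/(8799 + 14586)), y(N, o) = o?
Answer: 144460101246/397961647 ≈ 363.00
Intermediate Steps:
j = 23385/397961647 (j = 1/(17018 - 4283/23385) = 1/(397961647/23385) = 23385/397961647 ≈ 5.8762e-5)
j - y(4, f)*(-11) = 23385/397961647 - 33*(-11) = 23385/397961647 - 1*(-363) = 23385/397961647 + 363 = 144460101246/397961647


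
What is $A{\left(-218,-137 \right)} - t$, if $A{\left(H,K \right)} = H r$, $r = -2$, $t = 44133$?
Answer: $-43697$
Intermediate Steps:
$A{\left(H,K \right)} = - 2 H$ ($A{\left(H,K \right)} = H \left(-2\right) = - 2 H$)
$A{\left(-218,-137 \right)} - t = \left(-2\right) \left(-218\right) - 44133 = 436 - 44133 = -43697$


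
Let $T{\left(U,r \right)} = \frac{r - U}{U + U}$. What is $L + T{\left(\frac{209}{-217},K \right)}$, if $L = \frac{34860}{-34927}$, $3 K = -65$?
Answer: $\frac{213515833}{21899229} \approx 9.7499$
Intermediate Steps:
$K = - \frac{65}{3}$ ($K = \frac{1}{3} \left(-65\right) = - \frac{65}{3} \approx -21.667$)
$T{\left(U,r \right)} = \frac{r - U}{2 U}$
$L = - \frac{34860}{34927}$ ($L = 34860 \left(- \frac{1}{34927}\right) = - \frac{34860}{34927} \approx -0.99808$)
$L + T{\left(\frac{209}{-217},K \right)} = - \frac{34860}{34927} + \frac{- \frac{65}{3} - \frac{209}{-217}}{2 \frac{209}{-217}} = - \frac{34860}{34927} + \frac{- \frac{65}{3} - 209 \left(- \frac{1}{217}\right)}{2 \cdot 209 \left(- \frac{1}{217}\right)} = - \frac{34860}{34927} + \frac{- \frac{65}{3} - - \frac{209}{217}}{2 \left(- \frac{209}{217}\right)} = - \frac{34860}{34927} + \frac{1}{2} \left(- \frac{217}{209}\right) \left(- \frac{65}{3} + \frac{209}{217}\right) = - \frac{34860}{34927} + \frac{1}{2} \left(- \frac{217}{209}\right) \left(- \frac{13478}{651}\right) = - \frac{34860}{34927} + \frac{6739}{627} = \frac{213515833}{21899229}$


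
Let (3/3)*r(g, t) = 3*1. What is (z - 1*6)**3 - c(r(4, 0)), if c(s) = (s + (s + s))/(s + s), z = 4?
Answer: -19/2 ≈ -9.5000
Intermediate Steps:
r(g, t) = 3 (r(g, t) = 3*1 = 3)
c(s) = 3/2 (c(s) = (s + 2*s)/((2*s)) = (3*s)*(1/(2*s)) = 3/2)
(z - 1*6)**3 - c(r(4, 0)) = (4 - 1*6)**3 - 1*3/2 = (4 - 6)**3 - 3/2 = (-2)**3 - 3/2 = -8 - 3/2 = -19/2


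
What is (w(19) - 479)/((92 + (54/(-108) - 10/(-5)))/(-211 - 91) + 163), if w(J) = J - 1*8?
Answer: -94224/32755 ≈ -2.8766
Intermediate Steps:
w(J) = -8 + J (w(J) = J - 8 = -8 + J)
(w(19) - 479)/((92 + (54/(-108) - 10/(-5)))/(-211 - 91) + 163) = ((-8 + 19) - 479)/((92 + (54/(-108) - 10/(-5)))/(-211 - 91) + 163) = (11 - 479)/((92 + (54*(-1/108) - 10*(-1/5)))/(-302) + 163) = -468/((92 + (-1/2 + 2))*(-1/302) + 163) = -468/((92 + 3/2)*(-1/302) + 163) = -468/((187/2)*(-1/302) + 163) = -468/(-187/604 + 163) = -468/98265/604 = -468*604/98265 = -94224/32755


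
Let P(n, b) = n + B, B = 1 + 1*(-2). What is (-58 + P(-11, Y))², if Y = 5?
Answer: 4900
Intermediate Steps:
B = -1 (B = 1 - 2 = -1)
P(n, b) = -1 + n (P(n, b) = n - 1 = -1 + n)
(-58 + P(-11, Y))² = (-58 + (-1 - 11))² = (-58 - 12)² = (-70)² = 4900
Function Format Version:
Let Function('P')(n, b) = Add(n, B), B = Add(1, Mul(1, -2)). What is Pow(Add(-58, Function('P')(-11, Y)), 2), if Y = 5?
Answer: 4900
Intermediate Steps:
B = -1 (B = Add(1, -2) = -1)
Function('P')(n, b) = Add(-1, n) (Function('P')(n, b) = Add(n, -1) = Add(-1, n))
Pow(Add(-58, Function('P')(-11, Y)), 2) = Pow(Add(-58, Add(-1, -11)), 2) = Pow(Add(-58, -12), 2) = Pow(-70, 2) = 4900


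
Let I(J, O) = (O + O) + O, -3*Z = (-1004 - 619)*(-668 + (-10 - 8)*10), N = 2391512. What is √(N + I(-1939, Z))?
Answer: 2*√253802 ≈ 1007.6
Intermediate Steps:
Z = -458768 (Z = -(-1004 - 619)*(-668 + (-10 - 8)*10)/3 = -(-541)*(-668 - 18*10) = -(-541)*(-668 - 180) = -(-541)*(-848) = -⅓*1376304 = -458768)
I(J, O) = 3*O (I(J, O) = 2*O + O = 3*O)
√(N + I(-1939, Z)) = √(2391512 + 3*(-458768)) = √(2391512 - 1376304) = √1015208 = 2*√253802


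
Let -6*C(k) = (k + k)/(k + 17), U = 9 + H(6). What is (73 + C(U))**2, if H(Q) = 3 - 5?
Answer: 27552001/5184 ≈ 5314.8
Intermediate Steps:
H(Q) = -2
U = 7 (U = 9 - 2 = 7)
C(k) = -k/(3*(17 + k)) (C(k) = -(k + k)/(6*(k + 17)) = -2*k/(6*(17 + k)) = -k/(3*(17 + k)))
(73 + C(U))**2 = (73 - 1*7/(51 + 3*7))**2 = (73 - 1*7/(51 + 21))**2 = (73 - 1*7/72)**2 = (73 - 1*7*1/72)**2 = (73 - 7/72)**2 = (5249/72)**2 = 27552001/5184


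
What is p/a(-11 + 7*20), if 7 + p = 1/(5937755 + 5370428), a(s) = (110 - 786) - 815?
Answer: 26385760/5620166951 ≈ 0.0046948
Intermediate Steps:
a(s) = -1491 (a(s) = -676 - 815 = -1491)
p = -79157280/11308183 (p = -7 + 1/(5937755 + 5370428) = -7 + 1/11308183 = -79157280/11308183 ≈ -7.0000)
p/a(-11 + 7*20) = -79157280/11308183/(-1491) = -79157280/11308183*(-1/1491) = 26385760/5620166951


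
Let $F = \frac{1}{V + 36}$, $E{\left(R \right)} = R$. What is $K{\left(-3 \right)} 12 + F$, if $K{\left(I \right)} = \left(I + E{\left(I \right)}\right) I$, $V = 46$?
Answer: $\frac{17713}{82} \approx 216.01$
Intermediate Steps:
$K{\left(I \right)} = 2 I^{2}$ ($K{\left(I \right)} = \left(I + I\right) I = 2 I I = 2 I^{2}$)
$F = \frac{1}{82}$ ($F = \frac{1}{46 + 36} = \frac{1}{82} \approx 0.012195$)
$K{\left(-3 \right)} 12 + F = 2 \left(-3\right)^{2} \cdot 12 + \frac{1}{82} = 2 \cdot 9 \cdot 12 + \frac{1}{82} = 18 \cdot 12 + \frac{1}{82} = 216 + \frac{1}{82} = \frac{17713}{82}$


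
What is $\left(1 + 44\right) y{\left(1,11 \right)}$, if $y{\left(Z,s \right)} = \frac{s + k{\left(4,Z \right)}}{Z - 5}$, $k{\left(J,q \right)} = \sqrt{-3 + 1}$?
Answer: $- \frac{495}{4} - \frac{45 i \sqrt{2}}{4} \approx -123.75 - 15.91 i$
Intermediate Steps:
$k{\left(J,q \right)} = i \sqrt{2}$ ($k{\left(J,q \right)} = \sqrt{-2} = i \sqrt{2}$)
$y{\left(Z,s \right)} = \frac{s + i \sqrt{2}}{-5 + Z}$ ($y{\left(Z,s \right)} = \frac{s + i \sqrt{2}}{Z - 5} = \frac{s + i \sqrt{2}}{-5 + Z}$)
$\left(1 + 44\right) y{\left(1,11 \right)} = \left(1 + 44\right) \frac{11 + i \sqrt{2}}{-5 + 1} = 45 \frac{11 + i \sqrt{2}}{-4} = 45 \left(- \frac{11 + i \sqrt{2}}{4}\right) = 45 \left(- \frac{11}{4} - \frac{i \sqrt{2}}{4}\right) = - \frac{495}{4} - \frac{45 i \sqrt{2}}{4}$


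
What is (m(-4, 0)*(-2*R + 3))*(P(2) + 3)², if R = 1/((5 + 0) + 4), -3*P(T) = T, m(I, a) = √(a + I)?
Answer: 2450*I/81 ≈ 30.247*I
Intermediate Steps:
m(I, a) = √(I + a)
P(T) = -T/3
R = ⅑ (R = 1/(5 + 4) = 1/9 = ⅑ ≈ 0.11111)
(m(-4, 0)*(-2*R + 3))*(P(2) + 3)² = (√(-4 + 0)*(-2*⅑ + 3))*(-⅓*2 + 3)² = (√(-4)*(-2/9 + 3))*(-⅔ + 3)² = ((2*I)*(25/9))*(7/3)² = (50*I/9)*(49/9) = 2450*I/81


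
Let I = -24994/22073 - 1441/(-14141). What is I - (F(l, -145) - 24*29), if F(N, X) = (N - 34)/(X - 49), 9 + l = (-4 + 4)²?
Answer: 42069802208999/60554052842 ≈ 694.75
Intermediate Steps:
l = -9 (l = -9 + (-4 + 4)² = -9 + 0² = -9 + 0 = -9)
F(N, X) = (-34 + N)/(-49 + X)
I = -321632961/312134293 (I = -24994*1/22073 - 1441*(-1/14141) = -24994/22073 + 1441/14141 = -321632961/312134293 ≈ -1.0304)
I - (F(l, -145) - 24*29) = -321632961/312134293 - ((-34 - 9)/(-49 - 145) - 24*29) = -321632961/312134293 - (-43/(-194) - 696) = -321632961/312134293 - (-1/194*(-43) - 696) = -321632961/312134293 - (43/194 - 696) = -321632961/312134293 - 1*(-134981/194) = -321632961/312134293 + 134981/194 = 42069802208999/60554052842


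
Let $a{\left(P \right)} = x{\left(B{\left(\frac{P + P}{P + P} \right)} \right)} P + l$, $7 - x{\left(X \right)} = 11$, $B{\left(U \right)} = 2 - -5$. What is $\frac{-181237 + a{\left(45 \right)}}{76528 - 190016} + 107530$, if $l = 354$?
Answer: $\frac{12203545703}{113488} \approx 1.0753 \cdot 10^{5}$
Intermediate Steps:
$B{\left(U \right)} = 7$ ($B{\left(U \right)} = 2 + 5 = 7$)
$x{\left(X \right)} = -4$ ($x{\left(X \right)} = 7 - 11 = -4$)
$a{\left(P \right)} = 354 - 4 P$ ($a{\left(P \right)} = - 4 P + 354 = 354 - 4 P$)
$\frac{-181237 + a{\left(45 \right)}}{76528 - 190016} + 107530 = \frac{-181237 + \left(354 - 180\right)}{76528 - 190016} + 107530 = \frac{-181237 + \left(354 - 180\right)}{-113488} + 107530 = \left(-181237 + 174\right) \left(- \frac{1}{113488}\right) + 107530 = \left(-181063\right) \left(- \frac{1}{113488}\right) + 107530 = \frac{181063}{113488} + 107530 = \frac{12203545703}{113488}$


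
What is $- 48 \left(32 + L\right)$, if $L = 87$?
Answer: $-5712$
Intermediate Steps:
$- 48 \left(32 + L\right) = - 48 \left(32 + 87\right) = \left(-48\right) 119 = -5712$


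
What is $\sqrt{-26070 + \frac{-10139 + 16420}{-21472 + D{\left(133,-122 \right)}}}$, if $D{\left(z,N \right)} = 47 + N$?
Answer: $\frac{11 i \sqrt{100030891697}}{21547} \approx 161.46 i$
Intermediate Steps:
$\sqrt{-26070 + \frac{-10139 + 16420}{-21472 + D{\left(133,-122 \right)}}} = \sqrt{-26070 + \frac{-10139 + 16420}{-21472 + \left(47 - 122\right)}} = \sqrt{-26070 + \frac{6281}{-21472 - 75}} = \sqrt{-26070 + \frac{6281}{-21547}} = \sqrt{-26070 + 6281 \left(- \frac{1}{21547}\right)} = \sqrt{-26070 - \frac{6281}{21547}} = \sqrt{- \frac{561736571}{21547}} = \frac{11 i \sqrt{100030891697}}{21547}$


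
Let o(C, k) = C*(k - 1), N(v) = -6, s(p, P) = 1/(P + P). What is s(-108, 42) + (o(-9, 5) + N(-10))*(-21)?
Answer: 74089/84 ≈ 882.01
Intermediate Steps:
s(p, P) = 1/(2*P)
o(C, k) = C*(-1 + k)
s(-108, 42) + (o(-9, 5) + N(-10))*(-21) = (½)/42 + (-9*(-1 + 5) - 6)*(-21) = (½)*(1/42) + (-9*4 - 6)*(-21) = 1/84 + (-36 - 6)*(-21) = 1/84 - 42*(-21) = 1/84 + 882 = 74089/84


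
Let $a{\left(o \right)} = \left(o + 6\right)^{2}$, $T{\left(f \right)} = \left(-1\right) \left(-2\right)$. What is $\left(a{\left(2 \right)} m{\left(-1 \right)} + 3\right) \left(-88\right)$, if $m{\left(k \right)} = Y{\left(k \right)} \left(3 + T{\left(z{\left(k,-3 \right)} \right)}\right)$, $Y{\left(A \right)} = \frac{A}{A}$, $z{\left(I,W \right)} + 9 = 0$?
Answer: $-28424$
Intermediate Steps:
$z{\left(I,W \right)} = -9$ ($z{\left(I,W \right)} = -9 + 0 = -9$)
$Y{\left(A \right)} = 1$
$T{\left(f \right)} = 2$
$m{\left(k \right)} = 5$ ($m{\left(k \right)} = 1 \left(3 + 2\right) = 1 \cdot 5 = 5$)
$a{\left(o \right)} = \left(6 + o\right)^{2}$
$\left(a{\left(2 \right)} m{\left(-1 \right)} + 3\right) \left(-88\right) = \left(\left(6 + 2\right)^{2} \cdot 5 + 3\right) \left(-88\right) = \left(8^{2} \cdot 5 + 3\right) \left(-88\right) = \left(64 \cdot 5 + 3\right) \left(-88\right) = \left(320 + 3\right) \left(-88\right) = 323 \left(-88\right) = -28424$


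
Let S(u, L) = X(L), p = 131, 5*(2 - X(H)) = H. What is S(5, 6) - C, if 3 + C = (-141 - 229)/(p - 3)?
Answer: 2141/320 ≈ 6.6906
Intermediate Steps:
X(H) = 2 - H/5
S(u, L) = 2 - L/5
C = -377/64 (C = -3 + (-141 - 229)/(131 - 3) = -3 - 370/128 = -3 - 370*1/128 = -3 - 185/64 = -377/64 ≈ -5.8906)
S(5, 6) - C = (2 - ⅕*6) - 1*(-377/64) = (2 - 6/5) + 377/64 = ⅘ + 377/64 = 2141/320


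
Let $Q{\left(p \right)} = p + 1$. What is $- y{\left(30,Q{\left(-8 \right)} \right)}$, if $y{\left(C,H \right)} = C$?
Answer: $-30$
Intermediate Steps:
$Q{\left(p \right)} = 1 + p$
$- y{\left(30,Q{\left(-8 \right)} \right)} = \left(-1\right) 30 = -30$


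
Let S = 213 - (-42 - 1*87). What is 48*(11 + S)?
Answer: 16944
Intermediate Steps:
S = 342 (S = 213 - (-42 - 87) = 213 - 1*(-129) = 213 + 129 = 342)
48*(11 + S) = 48*(11 + 342) = 48*353 = 16944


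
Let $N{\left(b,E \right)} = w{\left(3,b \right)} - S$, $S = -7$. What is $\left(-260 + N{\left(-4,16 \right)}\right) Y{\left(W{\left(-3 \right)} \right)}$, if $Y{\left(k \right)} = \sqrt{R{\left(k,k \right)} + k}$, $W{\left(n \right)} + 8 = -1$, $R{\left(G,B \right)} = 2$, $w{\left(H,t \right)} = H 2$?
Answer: $- 247 i \sqrt{7} \approx - 653.5 i$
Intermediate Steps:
$w{\left(H,t \right)} = 2 H$
$W{\left(n \right)} = -9$ ($W{\left(n \right)} = -8 - 1 = -9$)
$Y{\left(k \right)} = \sqrt{2 + k}$
$N{\left(b,E \right)} = 13$ ($N{\left(b,E \right)} = 2 \cdot 3 - -7 = 6 + 7 = 13$)
$\left(-260 + N{\left(-4,16 \right)}\right) Y{\left(W{\left(-3 \right)} \right)} = \left(-260 + 13\right) \sqrt{2 - 9} = - 247 \sqrt{-7} = - 247 i \sqrt{7}$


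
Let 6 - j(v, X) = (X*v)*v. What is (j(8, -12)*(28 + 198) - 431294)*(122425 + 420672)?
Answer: -139233777890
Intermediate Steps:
j(v, X) = 6 - X*v² (j(v, X) = 6 - X*v*v = 6 - X*v²)
(j(8, -12)*(28 + 198) - 431294)*(122425 + 420672) = ((6 - 1*(-12)*8²)*(28 + 198) - 431294)*(122425 + 420672) = ((6 - 1*(-12)*64)*226 - 431294)*543097 = ((6 + 768)*226 - 431294)*543097 = (774*226 - 431294)*543097 = (174924 - 431294)*543097 = -256370*543097 = -139233777890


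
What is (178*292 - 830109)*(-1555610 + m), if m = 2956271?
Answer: -1089900545913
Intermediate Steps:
(178*292 - 830109)*(-1555610 + m) = (178*292 - 830109)*(-1555610 + 2956271) = (51976 - 830109)*1400661 = -778133*1400661 = -1089900545913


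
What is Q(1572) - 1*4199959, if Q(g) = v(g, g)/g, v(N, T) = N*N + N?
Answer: -4198386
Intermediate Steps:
v(N, T) = N + N**2 (v(N, T) = N**2 + N = N + N**2)
Q(g) = 1 + g (Q(g) = (g*(1 + g))/g = 1 + g)
Q(1572) - 1*4199959 = (1 + 1572) - 1*4199959 = 1573 - 4199959 = -4198386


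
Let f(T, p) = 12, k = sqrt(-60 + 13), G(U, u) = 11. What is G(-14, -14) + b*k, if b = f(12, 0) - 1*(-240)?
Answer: 11 + 252*I*sqrt(47) ≈ 11.0 + 1727.6*I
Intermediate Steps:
k = I*sqrt(47) (k = sqrt(-47) = I*sqrt(47) ≈ 6.8557*I)
b = 252 (b = 12 - 1*(-240) = 12 + 240 = 252)
G(-14, -14) + b*k = 11 + 252*(I*sqrt(47)) = 11 + 252*I*sqrt(47)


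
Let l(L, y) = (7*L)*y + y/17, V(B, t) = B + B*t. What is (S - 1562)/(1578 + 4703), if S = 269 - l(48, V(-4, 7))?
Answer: 160835/106777 ≈ 1.5063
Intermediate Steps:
l(L, y) = y/17 + 7*L*y (l(L, y) = 7*L*y + y/17 = y/17 + 7*L*y)
S = 187389/17 (S = 269 - (-4*(1 + 7))*(1 + 119*48)/17 = 269 - (-4*8)*(1 + 5712)/17 = 269 - (-32)*5713/17 = 269 - 1*(-182816/17) = 269 + 182816/17 = 187389/17 ≈ 11023.)
(S - 1562)/(1578 + 4703) = (187389/17 - 1562)/(1578 + 4703) = (160835/17)/6281 = (160835/17)*(1/6281) = 160835/106777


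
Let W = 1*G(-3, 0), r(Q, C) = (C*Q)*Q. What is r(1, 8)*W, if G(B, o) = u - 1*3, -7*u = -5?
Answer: -128/7 ≈ -18.286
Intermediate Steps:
u = 5/7 (u = -1/7*(-5) = 5/7 ≈ 0.71429)
r(Q, C) = C*Q**2
G(B, o) = -16/7 (G(B, o) = 5/7 - 1*3 = 5/7 - 3 = -16/7)
W = -16/7 (W = 1*(-16/7) = -16/7 ≈ -2.2857)
r(1, 8)*W = (8*1**2)*(-16/7) = (8*1)*(-16/7) = 8*(-16/7) = -128/7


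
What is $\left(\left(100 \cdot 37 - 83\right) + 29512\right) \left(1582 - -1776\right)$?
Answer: $111247182$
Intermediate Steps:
$\left(\left(100 \cdot 37 - 83\right) + 29512\right) \left(1582 - -1776\right) = \left(\left(3700 - 83\right) + 29512\right) \left(1582 + 1776\right) = \left(3617 + 29512\right) 3358 = 33129 \cdot 3358 = 111247182$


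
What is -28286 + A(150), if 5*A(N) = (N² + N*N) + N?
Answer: -19256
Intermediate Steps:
A(N) = N/5 + 2*N²/5 (A(N) = ((N² + N*N) + N)/5 = ((N² + N²) + N)/5 = (2*N² + N)/5 = (N + 2*N²)/5 = N/5 + 2*N²/5)
-28286 + A(150) = -28286 + (⅕)*150*(1 + 2*150) = -28286 + (⅕)*150*(1 + 300) = -28286 + (⅕)*150*301 = -28286 + 9030 = -19256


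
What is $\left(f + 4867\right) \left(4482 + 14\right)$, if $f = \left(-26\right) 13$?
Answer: $20362384$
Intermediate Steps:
$f = -338$
$\left(f + 4867\right) \left(4482 + 14\right) = \left(-338 + 4867\right) \left(4482 + 14\right) = 4529 \cdot 4496 = 20362384$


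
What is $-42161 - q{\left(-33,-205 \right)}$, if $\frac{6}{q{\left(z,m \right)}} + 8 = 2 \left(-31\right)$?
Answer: $- \frac{1475632}{35} \approx -42161.0$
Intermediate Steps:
$q{\left(z,m \right)} = - \frac{3}{35}$ ($q{\left(z,m \right)} = \frac{6}{-8 + 2 \left(-31\right)} = \frac{6}{-8 - 62} = \frac{6}{-70} = 6 \left(- \frac{1}{70}\right) = - \frac{3}{35}$)
$-42161 - q{\left(-33,-205 \right)} = -42161 - - \frac{3}{35} = -42161 + \frac{3}{35} = - \frac{1475632}{35}$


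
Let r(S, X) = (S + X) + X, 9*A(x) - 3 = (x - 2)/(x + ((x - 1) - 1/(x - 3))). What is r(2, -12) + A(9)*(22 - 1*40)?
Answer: -2912/101 ≈ -28.832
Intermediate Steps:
A(x) = ⅓ + (-2 + x)/(9*(-1 - 1/(-3 + x) + 2*x)) (A(x) = ⅓ + ((x - 2)/(x + ((x - 1) - 1/(x - 3))))/9 = ⅓ + ((-2 + x)/(x + ((-1 + x) - 1/(-3 + x))))/9 = ⅓ + ((-2 + x)/(x + (-1 + x - 1/(-3 + x))))/9 = ⅓ + ((-2 + x)/(-1 - 1/(-3 + x) + 2*x))/9 = ⅓ + (-2 + x)/(9*(-1 - 1/(-3 + x) + 2*x)))
r(S, X) = S + 2*X
r(2, -12) + A(9)*(22 - 1*40) = (2 + 2*(-12)) + ((12 - 26*9 + 7*9²)/(9*(2 - 7*9 + 2*9²)))*(22 - 1*40) = (2 - 24) + ((12 - 234 + 7*81)/(9*(2 - 63 + 2*81)))*(22 - 40) = -22 + ((12 - 234 + 567)/(9*(2 - 63 + 162)))*(-18) = -22 + ((⅑)*345/101)*(-18) = -22 + ((⅑)*(1/101)*345)*(-18) = -22 + (115/303)*(-18) = -22 - 690/101 = -2912/101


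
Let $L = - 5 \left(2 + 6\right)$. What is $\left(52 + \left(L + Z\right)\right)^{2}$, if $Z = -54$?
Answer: $1764$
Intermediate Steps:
$L = -40$ ($L = \left(-5\right) 8 = -40$)
$\left(52 + \left(L + Z\right)\right)^{2} = \left(52 - 94\right)^{2} = \left(-42\right)^{2} = 1764$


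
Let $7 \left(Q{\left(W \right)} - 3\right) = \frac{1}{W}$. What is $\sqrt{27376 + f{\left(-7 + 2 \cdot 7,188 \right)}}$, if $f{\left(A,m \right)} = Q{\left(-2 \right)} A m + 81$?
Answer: $21 \sqrt{71} \approx 176.95$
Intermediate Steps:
$Q{\left(W \right)} = 3 + \frac{1}{7 W}$
$f{\left(A,m \right)} = 81 + \frac{41 A m}{14}$ ($f{\left(A,m \right)} = \left(3 + \frac{1}{7 \left(-2\right)}\right) A m + 81 = \left(3 + \frac{1}{7} \left(- \frac{1}{2}\right)\right) A m + 81 = \left(3 - \frac{1}{14}\right) A m + 81 = \frac{41 A}{14} m + 81 = \frac{41 A m}{14} + 81 = 81 + \frac{41 A m}{14}$)
$\sqrt{27376 + f{\left(-7 + 2 \cdot 7,188 \right)}} = \sqrt{27376 + \left(81 + \frac{41}{14} \left(-7 + 2 \cdot 7\right) 188\right)} = \sqrt{27376 + \left(81 + \frac{41}{14} \left(-7 + 14\right) 188\right)} = \sqrt{27376 + \left(81 + \frac{41}{14} \cdot 7 \cdot 188\right)} = \sqrt{27376 + \left(81 + 3854\right)} = \sqrt{27376 + 3935} = \sqrt{31311} = 21 \sqrt{71}$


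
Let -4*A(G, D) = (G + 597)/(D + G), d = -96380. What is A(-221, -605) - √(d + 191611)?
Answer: 47/413 - √95231 ≈ -308.48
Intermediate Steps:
A(G, D) = -(597 + G)/(4*(D + G)) (A(G, D) = -(G + 597)/(4*(D + G)) = -(597 + G)/(4*(D + G)))
A(-221, -605) - √(d + 191611) = (-597 - 1*(-221))/(4*(-605 - 221)) - √(-96380 + 191611) = (¼)*(-597 + 221)/(-826) - √95231 = (¼)*(-1/826)*(-376) - √95231 = 47/413 - √95231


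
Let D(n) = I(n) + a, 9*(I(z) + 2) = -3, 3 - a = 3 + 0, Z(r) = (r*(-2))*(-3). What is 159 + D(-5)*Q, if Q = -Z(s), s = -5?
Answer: 89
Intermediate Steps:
Z(r) = 6*r (Z(r) = -2*r*(-3) = 6*r)
a = 0 (a = 3 - (3 + 0) = 3 - 1*3 = 3 - 3 = 0)
I(z) = -7/3 (I(z) = -2 + (⅑)*(-3) = -2 - ⅓ = -7/3)
Q = 30 (Q = -6*(-5) = -1*(-30) = 30)
D(n) = -7/3 (D(n) = -7/3 + 0 = -7/3)
159 + D(-5)*Q = 159 - 7/3*30 = 159 - 70 = 89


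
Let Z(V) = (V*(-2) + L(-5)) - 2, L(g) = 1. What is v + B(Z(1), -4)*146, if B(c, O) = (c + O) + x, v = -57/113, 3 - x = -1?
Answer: -49551/113 ≈ -438.50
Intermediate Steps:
x = 4 (x = 3 - 1*(-1) = 3 + 1 = 4)
v = -57/113 (v = -57*1/113 = -57/113 ≈ -0.50443)
Z(V) = -1 - 2*V (Z(V) = (V*(-2) + 1) - 2 = (-2*V + 1) - 2 = (1 - 2*V) - 2 = -1 - 2*V)
B(c, O) = 4 + O + c (B(c, O) = (c + O) + 4 = (O + c) + 4 = 4 + O + c)
v + B(Z(1), -4)*146 = -57/113 + (4 - 4 + (-1 - 2*1))*146 = -57/113 + (4 - 4 + (-1 - 2))*146 = -57/113 + (4 - 4 - 3)*146 = -57/113 - 3*146 = -57/113 - 438 = -49551/113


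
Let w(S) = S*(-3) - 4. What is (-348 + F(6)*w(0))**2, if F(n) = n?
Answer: 138384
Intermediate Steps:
w(S) = -4 - 3*S (w(S) = -3*S - 4 = -4 - 3*S)
(-348 + F(6)*w(0))**2 = (-348 + 6*(-4 - 3*0))**2 = (-348 + 6*(-4 + 0))**2 = (-348 + 6*(-4))**2 = (-348 - 24)**2 = (-372)**2 = 138384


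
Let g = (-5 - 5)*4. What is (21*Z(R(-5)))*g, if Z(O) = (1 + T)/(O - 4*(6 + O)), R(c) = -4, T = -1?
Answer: 0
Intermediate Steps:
g = -40 (g = -10*4 = -40)
Z(O) = 0 (Z(O) = (1 - 1)/(O - 4*(6 + O)) = 0/(O + (-24 - 4*O)) = 0/(-24 - 3*O) = 0)
(21*Z(R(-5)))*g = (21*0)*(-40) = 0*(-40) = 0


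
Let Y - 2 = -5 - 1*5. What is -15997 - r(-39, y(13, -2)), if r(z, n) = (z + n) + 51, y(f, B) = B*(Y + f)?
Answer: -15999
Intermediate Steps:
Y = -8 (Y = 2 + (-5 - 1*5) = 2 + (-5 - 5) = 2 - 10 = -8)
y(f, B) = B*(-8 + f)
r(z, n) = 51 + n + z (r(z, n) = (n + z) + 51 = 51 + n + z)
-15997 - r(-39, y(13, -2)) = -15997 - (51 - 2*(-8 + 13) - 39) = -15997 - (51 - 2*5 - 39) = -15997 - (51 - 10 - 39) = -15997 - 1*2 = -15997 - 2 = -15999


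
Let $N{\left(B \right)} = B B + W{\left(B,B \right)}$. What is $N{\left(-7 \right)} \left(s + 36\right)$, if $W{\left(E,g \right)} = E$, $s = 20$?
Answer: $2352$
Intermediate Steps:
$N{\left(B \right)} = B + B^{2}$ ($N{\left(B \right)} = B B + B = B^{2} + B = B + B^{2}$)
$N{\left(-7 \right)} \left(s + 36\right) = - 7 \left(1 - 7\right) \left(20 + 36\right) = \left(-7\right) \left(-6\right) 56 = 42 \cdot 56 = 2352$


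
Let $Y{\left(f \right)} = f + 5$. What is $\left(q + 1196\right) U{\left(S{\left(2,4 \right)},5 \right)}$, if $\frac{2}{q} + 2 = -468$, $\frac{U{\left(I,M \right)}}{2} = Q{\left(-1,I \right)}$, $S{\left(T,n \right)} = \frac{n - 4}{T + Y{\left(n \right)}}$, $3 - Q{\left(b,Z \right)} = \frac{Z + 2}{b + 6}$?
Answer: $\frac{7307534}{1175} \approx 6219.2$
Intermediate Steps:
$Y{\left(f \right)} = 5 + f$
$Q{\left(b,Z \right)} = 3 - \frac{2 + Z}{6 + b}$ ($Q{\left(b,Z \right)} = 3 - \frac{Z + 2}{b + 6} = 3 - \frac{2 + Z}{6 + b}$)
$S{\left(T,n \right)} = \frac{-4 + n}{5 + T + n}$ ($S{\left(T,n \right)} = \frac{n - 4}{T + \left(5 + n\right)} = \frac{-4 + n}{5 + T + n}$)
$U{\left(I,M \right)} = \frac{26}{5} - \frac{2 I}{5}$ ($U{\left(I,M \right)} = 2 \frac{16 - I + 3 \left(-1\right)}{6 - 1} = 2 \frac{16 - I - 3}{5} = 2 \frac{13 - I}{5} = 2 \left(\frac{13}{5} - \frac{I}{5}\right) = \frac{26}{5} - \frac{2 I}{5}$)
$q = - \frac{1}{235}$ ($q = \frac{2}{-2 - 468} = \frac{2}{-470} = 2 \left(- \frac{1}{470}\right) = - \frac{1}{235} \approx -0.0042553$)
$\left(q + 1196\right) U{\left(S{\left(2,4 \right)},5 \right)} = \left(- \frac{1}{235} + 1196\right) \left(\frac{26}{5} - \frac{2 \frac{-4 + 4}{5 + 2 + 4}}{5}\right) = \frac{281059 \left(\frac{26}{5} - \frac{2 \cdot \frac{1}{11} \cdot 0}{5}\right)}{235} = \frac{281059 \left(\frac{26}{5} - 0\right)}{235} = \frac{281059 \left(\frac{26}{5} + 0\right)}{235} = \frac{281059}{235} \cdot \frac{26}{5} = \frac{7307534}{1175}$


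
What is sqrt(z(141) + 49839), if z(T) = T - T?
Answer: sqrt(49839) ≈ 223.25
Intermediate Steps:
z(T) = 0
sqrt(z(141) + 49839) = sqrt(0 + 49839) = sqrt(49839)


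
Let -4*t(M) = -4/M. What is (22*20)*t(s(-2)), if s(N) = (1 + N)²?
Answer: 440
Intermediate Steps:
t(M) = 1/M (t(M) = -(-1)/M = 1/M)
(22*20)*t(s(-2)) = (22*20)/((1 - 2)²) = 440/((-1)²) = 440/1 = 440*1 = 440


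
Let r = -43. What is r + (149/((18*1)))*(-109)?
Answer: -17015/18 ≈ -945.28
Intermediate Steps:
r + (149/((18*1)))*(-109) = -43 + (149/((18*1)))*(-109) = -43 + (149/18)*(-109) = -43 - 16241/18 = -17015/18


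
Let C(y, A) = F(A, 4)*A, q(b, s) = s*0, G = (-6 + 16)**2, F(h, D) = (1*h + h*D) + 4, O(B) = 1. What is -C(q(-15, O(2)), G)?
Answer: -50400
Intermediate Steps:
F(h, D) = 4 + h + D*h (F(h, D) = (h + D*h) + 4 = 4 + h + D*h)
G = 100 (G = 10**2 = 100)
q(b, s) = 0
C(y, A) = A*(4 + 5*A) (C(y, A) = (4 + A + 4*A)*A = (4 + 5*A)*A = A*(4 + 5*A))
-C(q(-15, O(2)), G) = -100*(4 + 5*100) = -100*(4 + 500) = -100*504 = -1*50400 = -50400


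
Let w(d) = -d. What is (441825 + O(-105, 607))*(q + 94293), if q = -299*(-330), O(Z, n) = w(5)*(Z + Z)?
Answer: 85458488625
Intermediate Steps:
O(Z, n) = -10*Z (O(Z, n) = (-1*5)*(Z + Z) = -10*Z)
q = 98670
(441825 + O(-105, 607))*(q + 94293) = (441825 - 10*(-105))*(98670 + 94293) = (441825 + 1050)*192963 = 442875*192963 = 85458488625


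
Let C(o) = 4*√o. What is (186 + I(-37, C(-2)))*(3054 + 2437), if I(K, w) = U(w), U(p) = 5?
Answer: 1048781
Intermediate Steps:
I(K, w) = 5
(186 + I(-37, C(-2)))*(3054 + 2437) = (186 + 5)*(3054 + 2437) = 191*5491 = 1048781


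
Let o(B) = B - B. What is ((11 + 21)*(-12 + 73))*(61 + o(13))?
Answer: 119072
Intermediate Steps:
o(B) = 0
((11 + 21)*(-12 + 73))*(61 + o(13)) = ((11 + 21)*(-12 + 73))*(61 + 0) = (32*61)*61 = 1952*61 = 119072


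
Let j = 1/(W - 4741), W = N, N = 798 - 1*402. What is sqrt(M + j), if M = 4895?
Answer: sqrt(92412823030)/4345 ≈ 69.964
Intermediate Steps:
N = 396 (N = 798 - 402 = 396)
W = 396
j = -1/4345 (j = 1/(396 - 4741) = 1/(-4345) = -1/4345 ≈ -0.00023015)
sqrt(M + j) = sqrt(4895 - 1/4345) = sqrt(21268774/4345) = sqrt(92412823030)/4345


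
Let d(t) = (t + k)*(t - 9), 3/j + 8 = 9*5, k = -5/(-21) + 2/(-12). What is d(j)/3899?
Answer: -13035/37364117 ≈ -0.00034886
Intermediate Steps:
k = 1/14 (k = -5*(-1/21) + 2*(-1/12) = 5/21 - ⅙ = 1/14 ≈ 0.071429)
j = 3/37 (j = 3/(-8 + 9*5) = 3/(-8 + 45) = 3/37 ≈ 0.081081)
d(t) = (-9 + t)*(1/14 + t) (d(t) = (t + 1/14)*(t - 9) = (1/14 + t)*(-9 + t) = (-9 + t)*(1/14 + t))
d(j)/3899 = (-9/14 + (3/37)² - 125/14*3/37)/3899 = (-9/14 + 9/1369 - 375/518)*(1/3899) = -13035/9583*1/3899 = -13035/37364117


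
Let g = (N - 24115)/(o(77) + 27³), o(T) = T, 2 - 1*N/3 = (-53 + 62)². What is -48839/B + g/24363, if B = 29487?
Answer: -489842535703/295737949845 ≈ -1.6563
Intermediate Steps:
N = -237 (N = 6 - 3*(-53 + 62)² = 6 - 3*9² = 6 - 3*81 = 6 - 243 = -237)
g = -1522/1235 (g = (-237 - 24115)/(77 + 27³) = -24352/(77 + 19683) = -24352/19760 = -24352*1/19760 = -1522/1235 ≈ -1.2324)
-48839/B + g/24363 = -48839/29487 - 1522/1235/24363 = -48839*1/29487 - 1522/1235*1/24363 = -48839/29487 - 1522/30088305 = -489842535703/295737949845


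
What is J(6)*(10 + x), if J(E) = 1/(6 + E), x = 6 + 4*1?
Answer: 5/3 ≈ 1.6667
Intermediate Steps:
x = 10 (x = 6 + 4 = 10)
J(6)*(10 + x) = (10 + 10)/(6 + 6) = 20/12 = (1/12)*20 = 5/3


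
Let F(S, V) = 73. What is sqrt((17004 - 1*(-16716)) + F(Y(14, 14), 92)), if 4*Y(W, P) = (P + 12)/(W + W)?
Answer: sqrt(33793) ≈ 183.83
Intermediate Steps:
Y(W, P) = (12 + P)/(8*W) (Y(W, P) = ((P + 12)/(W + W))/4 = ((12 + P)/((2*W)))/4 = ((12 + P)*(1/(2*W)))/4 = ((12 + P)/(2*W))/4 = (12 + P)/(8*W))
sqrt((17004 - 1*(-16716)) + F(Y(14, 14), 92)) = sqrt((17004 - 1*(-16716)) + 73) = sqrt((17004 + 16716) + 73) = sqrt(33720 + 73) = sqrt(33793)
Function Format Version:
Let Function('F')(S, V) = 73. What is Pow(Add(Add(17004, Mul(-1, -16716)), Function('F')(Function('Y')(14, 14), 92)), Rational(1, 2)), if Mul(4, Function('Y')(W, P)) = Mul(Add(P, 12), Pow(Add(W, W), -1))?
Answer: Pow(33793, Rational(1, 2)) ≈ 183.83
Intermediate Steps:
Function('Y')(W, P) = Mul(Rational(1, 8), Pow(W, -1), Add(12, P)) (Function('Y')(W, P) = Mul(Rational(1, 4), Mul(Add(P, 12), Pow(Add(W, W), -1))) = Mul(Rational(1, 4), Mul(Add(12, P), Pow(Mul(2, W), -1))) = Mul(Rational(1, 4), Mul(Add(12, P), Mul(Rational(1, 2), Pow(W, -1)))) = Mul(Rational(1, 4), Mul(Rational(1, 2), Pow(W, -1), Add(12, P))) = Mul(Rational(1, 8), Pow(W, -1), Add(12, P)))
Pow(Add(Add(17004, Mul(-1, -16716)), Function('F')(Function('Y')(14, 14), 92)), Rational(1, 2)) = Pow(Add(Add(17004, Mul(-1, -16716)), 73), Rational(1, 2)) = Pow(Add(Add(17004, 16716), 73), Rational(1, 2)) = Pow(Add(33720, 73), Rational(1, 2)) = Pow(33793, Rational(1, 2))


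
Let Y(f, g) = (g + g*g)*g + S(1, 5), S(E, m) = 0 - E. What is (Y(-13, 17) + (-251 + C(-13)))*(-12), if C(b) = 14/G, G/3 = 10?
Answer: -297028/5 ≈ -59406.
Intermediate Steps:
G = 30 (G = 3*10 = 30)
S(E, m) = -E
Y(f, g) = -1 + g*(g + g**2) (Y(f, g) = (g + g*g)*g - 1*1 = (g + g**2)*g - 1 = g*(g + g**2) - 1 = -1 + g*(g + g**2))
C(b) = 7/15 (C(b) = 14/30 = 14*(1/30) = 7/15)
(Y(-13, 17) + (-251 + C(-13)))*(-12) = ((-1 + 17**2 + 17**3) + (-251 + 7/15))*(-12) = ((-1 + 289 + 4913) - 3758/15)*(-12) = (5201 - 3758/15)*(-12) = (74257/15)*(-12) = -297028/5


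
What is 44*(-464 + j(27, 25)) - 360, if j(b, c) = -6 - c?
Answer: -22140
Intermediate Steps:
44*(-464 + j(27, 25)) - 360 = 44*(-464 + (-6 - 1*25)) - 360 = 44*(-464 + (-6 - 25)) - 360 = 44*(-464 - 31) - 360 = 44*(-495) - 360 = -21780 - 360 = -22140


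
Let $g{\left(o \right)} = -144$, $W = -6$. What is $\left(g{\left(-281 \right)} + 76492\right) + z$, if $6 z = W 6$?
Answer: $76342$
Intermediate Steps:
$z = -6$ ($z = \frac{\left(-6\right) 6}{6} = \frac{1}{6} \left(-36\right) = -6$)
$\left(g{\left(-281 \right)} + 76492\right) + z = \left(-144 + 76492\right) - 6 = 76348 - 6 = 76342$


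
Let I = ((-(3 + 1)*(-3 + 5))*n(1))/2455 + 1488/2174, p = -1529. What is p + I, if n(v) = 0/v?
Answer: -1661279/1087 ≈ -1528.3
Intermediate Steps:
n(v) = 0
I = 744/1087 (I = (-(3 + 1)*(-3 + 5)*0)/2455 + 1488/2174 = (-4*2*0)*(1/2455) + 1488*(1/2174) = (-1*8*0)*(1/2455) + 744/1087 = -8*0*(1/2455) + 744/1087 = 0*(1/2455) + 744/1087 = 0 + 744/1087 = 744/1087 ≈ 0.68445)
p + I = -1529 + 744/1087 = -1661279/1087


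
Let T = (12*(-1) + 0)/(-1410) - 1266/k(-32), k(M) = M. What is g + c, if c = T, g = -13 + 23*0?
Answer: 99907/3760 ≈ 26.571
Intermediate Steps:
g = -13 (g = -13 + 0 = -13)
T = 148787/3760 (T = (12*(-1) + 0)/(-1410) - 1266/(-32) = (-12 + 0)*(-1/1410) - 1266*(-1/32) = -12*(-1/1410) + 633/16 = 2/235 + 633/16 = 148787/3760 ≈ 39.571)
c = 148787/3760 ≈ 39.571
g + c = -13 + 148787/3760 = 99907/3760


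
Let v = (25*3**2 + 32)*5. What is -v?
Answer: -1285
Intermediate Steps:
v = 1285 (v = (25*9 + 32)*5 = (225 + 32)*5 = 257*5 = 1285)
-v = -1*1285 = -1285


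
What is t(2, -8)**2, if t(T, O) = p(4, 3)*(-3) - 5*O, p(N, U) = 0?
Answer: 1600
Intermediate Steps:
t(T, O) = -5*O (t(T, O) = 0*(-3) - 5*O = 0 - 5*O = -5*O)
t(2, -8)**2 = (-5*(-8))**2 = 40**2 = 1600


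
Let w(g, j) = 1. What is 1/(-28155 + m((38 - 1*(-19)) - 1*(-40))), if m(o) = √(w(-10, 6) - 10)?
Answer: -9385/264234678 - I/264234678 ≈ -3.5518e-5 - 3.7845e-9*I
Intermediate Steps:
m(o) = 3*I (m(o) = √(1 - 10) = √(-9) = 3*I)
1/(-28155 + m((38 - 1*(-19)) - 1*(-40))) = 1/(-28155 + 3*I) = (-28155 - 3*I)/792704034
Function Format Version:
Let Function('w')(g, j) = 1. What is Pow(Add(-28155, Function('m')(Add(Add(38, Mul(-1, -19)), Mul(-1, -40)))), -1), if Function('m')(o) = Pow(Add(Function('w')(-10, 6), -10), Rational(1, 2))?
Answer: Add(Rational(-9385, 264234678), Mul(Rational(-1, 264234678), I)) ≈ Add(-3.5518e-5, Mul(-3.7845e-9, I))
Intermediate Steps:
Function('m')(o) = Mul(3, I) (Function('m')(o) = Pow(Add(1, -10), Rational(1, 2)) = Pow(-9, Rational(1, 2)) = Mul(3, I))
Pow(Add(-28155, Function('m')(Add(Add(38, Mul(-1, -19)), Mul(-1, -40)))), -1) = Pow(Add(-28155, Mul(3, I)), -1) = Mul(Rational(1, 792704034), Add(-28155, Mul(-3, I)))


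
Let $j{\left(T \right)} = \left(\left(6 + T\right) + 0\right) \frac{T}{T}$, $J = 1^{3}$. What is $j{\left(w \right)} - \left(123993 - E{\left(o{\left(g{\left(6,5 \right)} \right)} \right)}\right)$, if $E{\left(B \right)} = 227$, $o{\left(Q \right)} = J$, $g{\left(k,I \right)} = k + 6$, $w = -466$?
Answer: $-124226$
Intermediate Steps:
$g{\left(k,I \right)} = 6 + k$
$J = 1$
$o{\left(Q \right)} = 1$
$j{\left(T \right)} = 6 + T$ ($j{\left(T \right)} = \left(6 + T\right) 1 = 6 + T$)
$j{\left(w \right)} - \left(123993 - E{\left(o{\left(g{\left(6,5 \right)} \right)} \right)}\right) = \left(6 - 466\right) - \left(123993 - 227\right) = -460 - \left(123993 - 227\right) = -460 - 123766 = -124226$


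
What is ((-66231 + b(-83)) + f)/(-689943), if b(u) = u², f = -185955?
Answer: 245297/689943 ≈ 0.35553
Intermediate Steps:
((-66231 + b(-83)) + f)/(-689943) = ((-66231 + (-83)²) - 185955)/(-689943) = ((-66231 + 6889) - 185955)*(-1/689943) = (-59342 - 185955)*(-1/689943) = -245297*(-1/689943) = 245297/689943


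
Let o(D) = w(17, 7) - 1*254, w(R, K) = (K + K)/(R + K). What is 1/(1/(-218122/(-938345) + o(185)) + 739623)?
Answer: 2850889681/2108583567270123 ≈ 1.3520e-6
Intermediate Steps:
w(R, K) = 2*K/(K + R) (w(R, K) = (2*K)/(K + R) = 2*K/(K + R))
o(D) = -3041/12 (o(D) = 2*7/(7 + 17) - 1*254 = 2*7/24 - 254 = 2*7*(1/24) - 254 = 7/12 - 254 = -3041/12)
1/(1/(-218122/(-938345) + o(185)) + 739623) = 1/(1/(-218122/(-938345) - 3041/12) + 739623) = 1/(1/(-218122*(-1/938345) - 3041/12) + 739623) = 1/(1/(218122/938345 - 3041/12) + 739623) = 1/(1/(-2850889681/11260140) + 739623) = 1/(-11260140/2850889681 + 739623) = 1/(2108583567270123/2850889681) = 2850889681/2108583567270123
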